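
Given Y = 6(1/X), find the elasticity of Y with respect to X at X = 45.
Elasticity = -1

Elasticity = (dY/dX) · (X/Y)

dY/dX = -6/X²
At X = 45: dY/dX = -2/675, Y = 2/15

Elasticity = (-2/675) · (45 / (2/15)) = -1

Interpretation: for a small percentage change in X, the percentage change in Y is approximately -1.00 times as large.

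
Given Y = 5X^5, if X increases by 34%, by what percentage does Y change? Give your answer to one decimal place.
332.0%

For Y = 5X^5:
If X → X(1 + 0.34)
Then Y → Y · (1 + 0.34)^5
     ≈ Y · 4.3204

Percentage change = ((1 + 0.34)^5 − 1) × 100% ≈ 332.0%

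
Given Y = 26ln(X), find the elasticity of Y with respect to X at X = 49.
Elasticity = 1/ln(49) ≈ 0.2569

Elasticity = (dY/dX) · (X/Y)

dY/dX = 26/X
At X = 49: dY/dX = 26/49, Y = 26·ln(49)

Elasticity = (26/49) · (49 / (26·ln(49))) = 1/ln(49) ≈ 0.2569

Interpretation: for a small percentage change in X, the percentage change in Y is approximately 0.26 times as large.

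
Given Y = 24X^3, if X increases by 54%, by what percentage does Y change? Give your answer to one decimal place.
265.2%

For Y = 24X^3:
If X → X(1 + 0.54)
Then Y → Y · (1 + 0.54)^3
     ≈ Y · 3.6523

Percentage change = ((1 + 0.54)^3 − 1) × 100% ≈ 265.2%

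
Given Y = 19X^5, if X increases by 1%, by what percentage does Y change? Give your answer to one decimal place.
5.1%

For Y = 19X^5:
If X → X(1 + 0.01)
Then Y → Y · (1 + 0.01)^5
     ≈ Y · 1.0510

Percentage change = ((1 + 0.01)^5 − 1) × 100% ≈ 5.1%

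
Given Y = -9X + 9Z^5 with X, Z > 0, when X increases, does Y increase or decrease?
Y decreases

Taking the partial derivative:
∂Y/∂X = -9

∂Y/∂X = -9 < 0 (assuming positive values)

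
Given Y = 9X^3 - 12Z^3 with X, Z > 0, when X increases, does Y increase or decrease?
Y increases

Taking the partial derivative:
∂Y/∂X = 27X^2

∂Y/∂X = 27X^2 > 0 (assuming positive values)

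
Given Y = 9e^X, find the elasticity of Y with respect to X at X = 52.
Elasticity = 52

Elasticity = (dY/dX) · (X/Y)

dY/dX = 9·e^X
At X = 52: dY/dX = 9·e^52, Y = 9·e^52

Elasticity = (9·e^52) · (52 / (9·e^52)) = 52

Interpretation: for a small percentage change in X, the percentage change in Y is approximately 52.00 times as large.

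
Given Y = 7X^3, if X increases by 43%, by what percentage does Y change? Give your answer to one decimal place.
192.4%

For Y = 7X^3:
If X → X(1 + 0.43)
Then Y → Y · (1 + 0.43)^3
     ≈ Y · 2.9242

Percentage change = ((1 + 0.43)^3 − 1) × 100% ≈ 192.4%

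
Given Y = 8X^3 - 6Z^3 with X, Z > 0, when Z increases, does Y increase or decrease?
Y decreases

Taking the partial derivative:
∂Y/∂Z = -18Z^2

∂Y/∂Z = -18Z^2 < 0 (assuming positive values)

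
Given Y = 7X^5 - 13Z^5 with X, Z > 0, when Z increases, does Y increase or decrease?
Y decreases

Taking the partial derivative:
∂Y/∂Z = -65Z^4

∂Y/∂Z = -65Z^4 < 0 (assuming positive values)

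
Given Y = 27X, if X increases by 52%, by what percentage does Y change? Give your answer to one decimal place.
52.0%

For Y = 27X:
If X → X(1 + 0.52)
Then Y → Y · (1 + 0.52)^1
     = Y · 1.5200

Percentage change = ((1 + 0.52)^1 − 1) × 100% = 52.0%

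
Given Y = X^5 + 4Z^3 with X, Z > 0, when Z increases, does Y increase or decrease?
Y increases

Taking the partial derivative:
∂Y/∂Z = 12Z^2

∂Y/∂Z = 12Z^2 > 0 (assuming positive values)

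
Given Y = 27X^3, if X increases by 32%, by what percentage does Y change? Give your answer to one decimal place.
130.0%

For Y = 27X^3:
If X → X(1 + 0.32)
Then Y → Y · (1 + 0.32)^3
     ≈ Y · 2.3000

Percentage change = ((1 + 0.32)^3 − 1) × 100% ≈ 130.0%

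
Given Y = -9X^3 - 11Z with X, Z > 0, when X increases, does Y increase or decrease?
Y decreases

Taking the partial derivative:
∂Y/∂X = -27X^2

∂Y/∂X = -27X^2 < 0 (assuming positive values)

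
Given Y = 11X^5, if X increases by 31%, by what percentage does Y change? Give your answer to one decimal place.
285.8%

For Y = 11X^5:
If X → X(1 + 0.31)
Then Y → Y · (1 + 0.31)^5
     ≈ Y · 3.8579

Percentage change = ((1 + 0.31)^5 − 1) × 100% ≈ 285.8%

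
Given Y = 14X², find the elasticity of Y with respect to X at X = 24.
Elasticity = 2

Elasticity = (dY/dX) · (X/Y)

dY/dX = 28·X
At X = 24: dY/dX = 672, Y = 8064

Elasticity = 672 · (24 / 8064) = 2

Interpretation: for a small percentage change in X, the percentage change in Y is approximately 2.00 times as large.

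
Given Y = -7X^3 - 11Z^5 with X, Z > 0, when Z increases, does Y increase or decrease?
Y decreases

Taking the partial derivative:
∂Y/∂Z = -55Z^4

∂Y/∂Z = -55Z^4 < 0 (assuming positive values)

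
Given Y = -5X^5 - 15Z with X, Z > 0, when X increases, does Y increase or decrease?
Y decreases

Taking the partial derivative:
∂Y/∂X = -25X^4

∂Y/∂X = -25X^4 < 0 (assuming positive values)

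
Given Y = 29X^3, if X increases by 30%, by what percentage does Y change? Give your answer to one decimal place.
119.7%

For Y = 29X^3:
If X → X(1 + 0.3)
Then Y → Y · (1 + 0.3)^3
     = Y · 2.1970

Percentage change = ((1 + 0.3)^3 − 1) × 100% = 119.7%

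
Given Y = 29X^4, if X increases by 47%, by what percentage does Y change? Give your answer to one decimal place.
366.9%

For Y = 29X^4:
If X → X(1 + 0.47)
Then Y → Y · (1 + 0.47)^4
     ≈ Y · 4.6695

Percentage change = ((1 + 0.47)^4 − 1) × 100% ≈ 366.9%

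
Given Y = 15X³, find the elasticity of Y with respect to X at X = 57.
Elasticity = 3

Elasticity = (dY/dX) · (X/Y)

dY/dX = 45·X²
At X = 57: dY/dX = 146205, Y = 2777895

Elasticity = 146205 · (57 / 2777895) = 3

Interpretation: for a small percentage change in X, the percentage change in Y is approximately 3.00 times as large.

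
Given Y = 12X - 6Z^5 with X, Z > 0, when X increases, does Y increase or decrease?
Y increases

Taking the partial derivative:
∂Y/∂X = 12

∂Y/∂X = 12 > 0 (assuming positive values)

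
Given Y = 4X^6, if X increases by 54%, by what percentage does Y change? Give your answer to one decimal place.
1233.9%

For Y = 4X^6:
If X → X(1 + 0.54)
Then Y → Y · (1 + 0.54)^6
     ≈ Y · 13.3390

Percentage change = ((1 + 0.54)^6 − 1) × 100% ≈ 1233.9%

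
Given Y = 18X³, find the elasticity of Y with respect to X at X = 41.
Elasticity = 3

Elasticity = (dY/dX) · (X/Y)

dY/dX = 54·X²
At X = 41: dY/dX = 90774, Y = 1240578

Elasticity = 90774 · (41 / 1240578) = 3

Interpretation: for a small percentage change in X, the percentage change in Y is approximately 3.00 times as large.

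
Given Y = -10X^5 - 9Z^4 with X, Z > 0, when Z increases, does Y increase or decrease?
Y decreases

Taking the partial derivative:
∂Y/∂Z = -36Z^3

∂Y/∂Z = -36Z^3 < 0 (assuming positive values)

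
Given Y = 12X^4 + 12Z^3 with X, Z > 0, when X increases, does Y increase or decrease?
Y increases

Taking the partial derivative:
∂Y/∂X = 48X^3

∂Y/∂X = 48X^3 > 0 (assuming positive values)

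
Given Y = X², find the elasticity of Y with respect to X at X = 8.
Elasticity = 2

Elasticity = (dY/dX) · (X/Y)

dY/dX = 2·X
At X = 8: dY/dX = 16, Y = 64

Elasticity = 16 · (8 / 64) = 2

Interpretation: for a small percentage change in X, the percentage change in Y is approximately 2.00 times as large.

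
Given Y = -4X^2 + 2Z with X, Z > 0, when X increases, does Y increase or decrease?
Y decreases

Taking the partial derivative:
∂Y/∂X = -8X

∂Y/∂X = -8X < 0 (assuming positive values)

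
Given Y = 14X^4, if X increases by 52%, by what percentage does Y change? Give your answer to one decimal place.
433.8%

For Y = 14X^4:
If X → X(1 + 0.52)
Then Y → Y · (1 + 0.52)^4
     ≈ Y · 5.3379

Percentage change = ((1 + 0.52)^4 − 1) × 100% ≈ 433.8%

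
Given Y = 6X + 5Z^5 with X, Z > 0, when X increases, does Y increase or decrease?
Y increases

Taking the partial derivative:
∂Y/∂X = 6

∂Y/∂X = 6 > 0 (assuming positive values)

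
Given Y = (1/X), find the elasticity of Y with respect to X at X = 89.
Elasticity = -1

Elasticity = (dY/dX) · (X/Y)

dY/dX = -1/X²
At X = 89: dY/dX = -1/7921, Y = 1/89

Elasticity = (-1/7921) · (89 / (1/89)) = -1

Interpretation: for a small percentage change in X, the percentage change in Y is approximately -1.00 times as large.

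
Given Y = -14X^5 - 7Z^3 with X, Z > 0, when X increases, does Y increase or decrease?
Y decreases

Taking the partial derivative:
∂Y/∂X = -70X^4

∂Y/∂X = -70X^4 < 0 (assuming positive values)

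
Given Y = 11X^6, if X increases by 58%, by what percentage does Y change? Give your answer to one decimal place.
1455.8%

For Y = 11X^6:
If X → X(1 + 0.58)
Then Y → Y · (1 + 0.58)^6
     ≈ Y · 15.5576

Percentage change = ((1 + 0.58)^6 − 1) × 100% ≈ 1455.8%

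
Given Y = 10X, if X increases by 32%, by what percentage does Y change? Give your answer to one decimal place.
32.0%

For Y = 10X:
If X → X(1 + 0.32)
Then Y → Y · (1 + 0.32)^1
     = Y · 1.3200

Percentage change = ((1 + 0.32)^1 − 1) × 100% = 32.0%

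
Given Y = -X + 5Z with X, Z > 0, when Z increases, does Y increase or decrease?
Y increases

Taking the partial derivative:
∂Y/∂Z = 5

∂Y/∂Z = 5 > 0 (assuming positive values)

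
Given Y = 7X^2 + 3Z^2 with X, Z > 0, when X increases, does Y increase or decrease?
Y increases

Taking the partial derivative:
∂Y/∂X = 14X

∂Y/∂X = 14X > 0 (assuming positive values)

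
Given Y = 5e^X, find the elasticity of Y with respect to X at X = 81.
Elasticity = 81

Elasticity = (dY/dX) · (X/Y)

dY/dX = 5·e^X
At X = 81: dY/dX = 5·e^81, Y = 5·e^81

Elasticity = (5·e^81) · (81 / (5·e^81)) = 81

Interpretation: for a small percentage change in X, the percentage change in Y is approximately 81.00 times as large.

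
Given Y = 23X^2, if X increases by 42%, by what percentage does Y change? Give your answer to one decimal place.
101.6%

For Y = 23X^2:
If X → X(1 + 0.42)
Then Y → Y · (1 + 0.42)^2
     = Y · 2.0164

Percentage change = ((1 + 0.42)^2 − 1) × 100% ≈ 101.6%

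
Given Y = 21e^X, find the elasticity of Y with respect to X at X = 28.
Elasticity = 28

Elasticity = (dY/dX) · (X/Y)

dY/dX = 21·e^X
At X = 28: dY/dX = 21·e^28, Y = 21·e^28

Elasticity = (21·e^28) · (28 / (21·e^28)) = 28

Interpretation: for a small percentage change in X, the percentage change in Y is approximately 28.00 times as large.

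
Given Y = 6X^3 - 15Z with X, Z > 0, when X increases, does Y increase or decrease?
Y increases

Taking the partial derivative:
∂Y/∂X = 18X^2

∂Y/∂X = 18X^2 > 0 (assuming positive values)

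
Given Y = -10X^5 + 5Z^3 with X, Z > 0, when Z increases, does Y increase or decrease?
Y increases

Taking the partial derivative:
∂Y/∂Z = 15Z^2

∂Y/∂Z = 15Z^2 > 0 (assuming positive values)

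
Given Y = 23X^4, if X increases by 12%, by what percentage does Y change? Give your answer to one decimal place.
57.4%

For Y = 23X^4:
If X → X(1 + 0.12)
Then Y → Y · (1 + 0.12)^4
     ≈ Y · 1.5735

Percentage change = ((1 + 0.12)^4 − 1) × 100% ≈ 57.4%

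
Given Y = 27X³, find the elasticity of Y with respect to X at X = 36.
Elasticity = 3

Elasticity = (dY/dX) · (X/Y)

dY/dX = 81·X²
At X = 36: dY/dX = 104976, Y = 1259712

Elasticity = 104976 · (36 / 1259712) = 3

Interpretation: for a small percentage change in X, the percentage change in Y is approximately 3.00 times as large.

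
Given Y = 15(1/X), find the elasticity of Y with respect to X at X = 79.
Elasticity = -1

Elasticity = (dY/dX) · (X/Y)

dY/dX = -15/X²
At X = 79: dY/dX = -15/6241, Y = 15/79

Elasticity = (-15/6241) · (79 / (15/79)) = -1

Interpretation: for a small percentage change in X, the percentage change in Y is approximately -1.00 times as large.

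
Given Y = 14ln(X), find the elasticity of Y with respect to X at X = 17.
Elasticity = 1/ln(17) ≈ 0.3530

Elasticity = (dY/dX) · (X/Y)

dY/dX = 14/X
At X = 17: dY/dX = 14/17, Y = 14·ln(17)

Elasticity = (14/17) · (17 / (14·ln(17))) = 1/ln(17) ≈ 0.3530

Interpretation: for a small percentage change in X, the percentage change in Y is approximately 0.35 times as large.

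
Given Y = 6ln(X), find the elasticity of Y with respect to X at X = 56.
Elasticity = 1/ln(56) ≈ 0.2484

Elasticity = (dY/dX) · (X/Y)

dY/dX = 6/X
At X = 56: dY/dX = 3/28, Y = 6·ln(56)

Elasticity = (3/28) · (56 / (6·ln(56))) = 1/ln(56) ≈ 0.2484

Interpretation: for a small percentage change in X, the percentage change in Y is approximately 0.25 times as large.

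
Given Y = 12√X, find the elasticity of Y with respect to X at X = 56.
Elasticity = 1/2

Elasticity = (dY/dX) · (X/Y)

dY/dX = 6/√X
At X = 56: dY/dX = 3·√14/14, Y = 24·√14

Elasticity = (3·√14/14) · (56 / (24·√14)) = 1/2

Interpretation: for a small percentage change in X, the percentage change in Y is approximately 0.50 times as large.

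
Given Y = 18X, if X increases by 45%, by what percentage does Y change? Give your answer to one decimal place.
45.0%

For Y = 18X:
If X → X(1 + 0.45)
Then Y → Y · (1 + 0.45)^1
     = Y · 1.4500

Percentage change = ((1 + 0.45)^1 − 1) × 100% = 45.0%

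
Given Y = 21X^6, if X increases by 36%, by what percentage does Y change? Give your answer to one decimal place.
532.8%

For Y = 21X^6:
If X → X(1 + 0.36)
Then Y → Y · (1 + 0.36)^6
     ≈ Y · 6.3275

Percentage change = ((1 + 0.36)^6 − 1) × 100% ≈ 532.8%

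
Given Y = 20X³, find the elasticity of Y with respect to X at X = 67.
Elasticity = 3

Elasticity = (dY/dX) · (X/Y)

dY/dX = 60·X²
At X = 67: dY/dX = 269340, Y = 6015260

Elasticity = 269340 · (67 / 6015260) = 3

Interpretation: for a small percentage change in X, the percentage change in Y is approximately 3.00 times as large.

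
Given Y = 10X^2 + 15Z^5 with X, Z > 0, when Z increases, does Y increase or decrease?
Y increases

Taking the partial derivative:
∂Y/∂Z = 75Z^4

∂Y/∂Z = 75Z^4 > 0 (assuming positive values)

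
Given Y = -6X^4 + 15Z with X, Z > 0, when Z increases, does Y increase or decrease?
Y increases

Taking the partial derivative:
∂Y/∂Z = 15

∂Y/∂Z = 15 > 0 (assuming positive values)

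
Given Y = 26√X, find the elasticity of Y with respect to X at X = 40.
Elasticity = 1/2

Elasticity = (dY/dX) · (X/Y)

dY/dX = 13/√X
At X = 40: dY/dX = 13·√10/20, Y = 52·√10

Elasticity = (13·√10/20) · (40 / (52·√10)) = 1/2

Interpretation: for a small percentage change in X, the percentage change in Y is approximately 0.50 times as large.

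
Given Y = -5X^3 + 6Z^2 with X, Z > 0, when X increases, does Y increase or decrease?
Y decreases

Taking the partial derivative:
∂Y/∂X = -15X^2

∂Y/∂X = -15X^2 < 0 (assuming positive values)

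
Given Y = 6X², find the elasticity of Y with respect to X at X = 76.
Elasticity = 2

Elasticity = (dY/dX) · (X/Y)

dY/dX = 12·X
At X = 76: dY/dX = 912, Y = 34656

Elasticity = 912 · (76 / 34656) = 2

Interpretation: for a small percentage change in X, the percentage change in Y is approximately 2.00 times as large.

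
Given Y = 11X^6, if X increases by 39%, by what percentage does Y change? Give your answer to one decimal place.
621.3%

For Y = 11X^6:
If X → X(1 + 0.39)
Then Y → Y · (1 + 0.39)^6
     ≈ Y · 7.2125

Percentage change = ((1 + 0.39)^6 − 1) × 100% ≈ 621.3%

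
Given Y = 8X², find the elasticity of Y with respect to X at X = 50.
Elasticity = 2

Elasticity = (dY/dX) · (X/Y)

dY/dX = 16·X
At X = 50: dY/dX = 800, Y = 20000

Elasticity = 800 · (50 / 20000) = 2

Interpretation: for a small percentage change in X, the percentage change in Y is approximately 2.00 times as large.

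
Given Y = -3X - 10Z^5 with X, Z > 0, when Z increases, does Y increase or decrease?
Y decreases

Taking the partial derivative:
∂Y/∂Z = -50Z^4

∂Y/∂Z = -50Z^4 < 0 (assuming positive values)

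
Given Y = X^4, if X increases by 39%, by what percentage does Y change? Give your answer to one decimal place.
273.3%

For Y = X^4:
If X → X(1 + 0.39)
Then Y → Y · (1 + 0.39)^4
     ≈ Y · 3.7330

Percentage change = ((1 + 0.39)^4 − 1) × 100% ≈ 273.3%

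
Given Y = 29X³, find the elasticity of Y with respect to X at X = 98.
Elasticity = 3

Elasticity = (dY/dX) · (X/Y)

dY/dX = 87·X²
At X = 98: dY/dX = 835548, Y = 27294568

Elasticity = 835548 · (98 / 27294568) = 3

Interpretation: for a small percentage change in X, the percentage change in Y is approximately 3.00 times as large.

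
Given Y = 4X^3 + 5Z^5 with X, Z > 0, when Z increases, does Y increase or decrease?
Y increases

Taking the partial derivative:
∂Y/∂Z = 25Z^4

∂Y/∂Z = 25Z^4 > 0 (assuming positive values)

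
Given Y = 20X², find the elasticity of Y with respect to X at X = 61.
Elasticity = 2

Elasticity = (dY/dX) · (X/Y)

dY/dX = 40·X
At X = 61: dY/dX = 2440, Y = 74420

Elasticity = 2440 · (61 / 74420) = 2

Interpretation: for a small percentage change in X, the percentage change in Y is approximately 2.00 times as large.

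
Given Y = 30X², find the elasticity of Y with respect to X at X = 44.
Elasticity = 2

Elasticity = (dY/dX) · (X/Y)

dY/dX = 60·X
At X = 44: dY/dX = 2640, Y = 58080

Elasticity = 2640 · (44 / 58080) = 2

Interpretation: for a small percentage change in X, the percentage change in Y is approximately 2.00 times as large.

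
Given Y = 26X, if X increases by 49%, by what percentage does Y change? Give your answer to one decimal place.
49.0%

For Y = 26X:
If X → X(1 + 0.49)
Then Y → Y · (1 + 0.49)^1
     = Y · 1.4900

Percentage change = ((1 + 0.49)^1 − 1) × 100% = 49.0%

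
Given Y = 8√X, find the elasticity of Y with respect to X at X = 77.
Elasticity = 1/2

Elasticity = (dY/dX) · (X/Y)

dY/dX = 4/√X
At X = 77: dY/dX = 4·√77/77, Y = 8·√77

Elasticity = (4·√77/77) · (77 / (8·√77)) = 1/2

Interpretation: for a small percentage change in X, the percentage change in Y is approximately 0.50 times as large.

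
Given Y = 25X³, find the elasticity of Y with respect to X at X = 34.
Elasticity = 3

Elasticity = (dY/dX) · (X/Y)

dY/dX = 75·X²
At X = 34: dY/dX = 86700, Y = 982600

Elasticity = 86700 · (34 / 982600) = 3

Interpretation: for a small percentage change in X, the percentage change in Y is approximately 3.00 times as large.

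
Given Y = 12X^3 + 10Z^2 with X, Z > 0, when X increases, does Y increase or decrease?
Y increases

Taking the partial derivative:
∂Y/∂X = 36X^2

∂Y/∂X = 36X^2 > 0 (assuming positive values)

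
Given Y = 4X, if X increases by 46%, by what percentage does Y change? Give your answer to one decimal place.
46.0%

For Y = 4X:
If X → X(1 + 0.46)
Then Y → Y · (1 + 0.46)^1
     = Y · 1.4600

Percentage change = ((1 + 0.46)^1 − 1) × 100% = 46.0%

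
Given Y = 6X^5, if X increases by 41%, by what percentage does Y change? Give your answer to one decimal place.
457.3%

For Y = 6X^5:
If X → X(1 + 0.41)
Then Y → Y · (1 + 0.41)^5
     ≈ Y · 5.5731

Percentage change = ((1 + 0.41)^5 − 1) × 100% ≈ 457.3%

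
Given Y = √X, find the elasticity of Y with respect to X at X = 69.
Elasticity = 1/2

Elasticity = (dY/dX) · (X/Y)

dY/dX = 1/(2·√X)
At X = 69: dY/dX = √69/138, Y = √69

Elasticity = (√69/138) · (69 / (√69)) = 1/2

Interpretation: for a small percentage change in X, the percentage change in Y is approximately 0.50 times as large.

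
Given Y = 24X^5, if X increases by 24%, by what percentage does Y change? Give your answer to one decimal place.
193.2%

For Y = 24X^5:
If X → X(1 + 0.24)
Then Y → Y · (1 + 0.24)^5
     ≈ Y · 2.9316

Percentage change = ((1 + 0.24)^5 − 1) × 100% ≈ 193.2%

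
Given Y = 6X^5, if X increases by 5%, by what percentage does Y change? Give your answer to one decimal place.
27.6%

For Y = 6X^5:
If X → X(1 + 0.05)
Then Y → Y · (1 + 0.05)^5
     ≈ Y · 1.2763

Percentage change = ((1 + 0.05)^5 − 1) × 100% ≈ 27.6%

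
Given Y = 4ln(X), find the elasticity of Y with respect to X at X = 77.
Elasticity = 1/ln(77) ≈ 0.2302

Elasticity = (dY/dX) · (X/Y)

dY/dX = 4/X
At X = 77: dY/dX = 4/77, Y = 4·ln(77)

Elasticity = (4/77) · (77 / (4·ln(77))) = 1/ln(77) ≈ 0.2302

Interpretation: for a small percentage change in X, the percentage change in Y is approximately 0.23 times as large.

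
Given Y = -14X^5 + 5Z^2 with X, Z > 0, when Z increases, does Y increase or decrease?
Y increases

Taking the partial derivative:
∂Y/∂Z = 10Z

∂Y/∂Z = 10Z > 0 (assuming positive values)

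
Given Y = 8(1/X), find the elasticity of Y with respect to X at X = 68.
Elasticity = -1

Elasticity = (dY/dX) · (X/Y)

dY/dX = -8/X²
At X = 68: dY/dX = -1/578, Y = 2/17

Elasticity = (-1/578) · (68 / (2/17)) = -1

Interpretation: for a small percentage change in X, the percentage change in Y is approximately -1.00 times as large.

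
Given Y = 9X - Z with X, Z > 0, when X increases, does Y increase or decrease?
Y increases

Taking the partial derivative:
∂Y/∂X = 9

∂Y/∂X = 9 > 0 (assuming positive values)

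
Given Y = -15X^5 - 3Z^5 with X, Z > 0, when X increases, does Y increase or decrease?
Y decreases

Taking the partial derivative:
∂Y/∂X = -75X^4

∂Y/∂X = -75X^4 < 0 (assuming positive values)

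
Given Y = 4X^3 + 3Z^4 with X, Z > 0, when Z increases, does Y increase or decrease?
Y increases

Taking the partial derivative:
∂Y/∂Z = 12Z^3

∂Y/∂Z = 12Z^3 > 0 (assuming positive values)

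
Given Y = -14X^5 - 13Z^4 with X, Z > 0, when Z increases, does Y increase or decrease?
Y decreases

Taking the partial derivative:
∂Y/∂Z = -52Z^3

∂Y/∂Z = -52Z^3 < 0 (assuming positive values)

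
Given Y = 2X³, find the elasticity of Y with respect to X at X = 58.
Elasticity = 3

Elasticity = (dY/dX) · (X/Y)

dY/dX = 6·X²
At X = 58: dY/dX = 20184, Y = 390224

Elasticity = 20184 · (58 / 390224) = 3

Interpretation: for a small percentage change in X, the percentage change in Y is approximately 3.00 times as large.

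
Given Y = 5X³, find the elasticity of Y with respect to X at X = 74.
Elasticity = 3

Elasticity = (dY/dX) · (X/Y)

dY/dX = 15·X²
At X = 74: dY/dX = 82140, Y = 2026120

Elasticity = 82140 · (74 / 2026120) = 3

Interpretation: for a small percentage change in X, the percentage change in Y is approximately 3.00 times as large.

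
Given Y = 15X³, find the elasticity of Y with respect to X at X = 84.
Elasticity = 3

Elasticity = (dY/dX) · (X/Y)

dY/dX = 45·X²
At X = 84: dY/dX = 317520, Y = 8890560

Elasticity = 317520 · (84 / 8890560) = 3

Interpretation: for a small percentage change in X, the percentage change in Y is approximately 3.00 times as large.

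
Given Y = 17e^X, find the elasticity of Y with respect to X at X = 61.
Elasticity = 61

Elasticity = (dY/dX) · (X/Y)

dY/dX = 17·e^X
At X = 61: dY/dX = 17·e^61, Y = 17·e^61

Elasticity = (17·e^61) · (61 / (17·e^61)) = 61

Interpretation: for a small percentage change in X, the percentage change in Y is approximately 61.00 times as large.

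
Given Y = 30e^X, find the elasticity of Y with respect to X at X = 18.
Elasticity = 18

Elasticity = (dY/dX) · (X/Y)

dY/dX = 30·e^X
At X = 18: dY/dX = 30·e^18, Y = 30·e^18

Elasticity = (30·e^18) · (18 / (30·e^18)) = 18

Interpretation: for a small percentage change in X, the percentage change in Y is approximately 18.00 times as large.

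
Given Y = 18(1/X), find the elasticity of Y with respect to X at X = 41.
Elasticity = -1

Elasticity = (dY/dX) · (X/Y)

dY/dX = -18/X²
At X = 41: dY/dX = -18/1681, Y = 18/41

Elasticity = (-18/1681) · (41 / (18/41)) = -1

Interpretation: for a small percentage change in X, the percentage change in Y is approximately -1.00 times as large.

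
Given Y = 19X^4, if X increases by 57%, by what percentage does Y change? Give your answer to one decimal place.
507.6%

For Y = 19X^4:
If X → X(1 + 0.57)
Then Y → Y · (1 + 0.57)^4
     ≈ Y · 6.0757

Percentage change = ((1 + 0.57)^4 − 1) × 100% ≈ 507.6%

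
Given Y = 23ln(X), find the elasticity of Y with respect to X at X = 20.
Elasticity = 1/ln(20) ≈ 0.3338

Elasticity = (dY/dX) · (X/Y)

dY/dX = 23/X
At X = 20: dY/dX = 23/20, Y = 23·ln(20)

Elasticity = (23/20) · (20 / (23·ln(20))) = 1/ln(20) ≈ 0.3338

Interpretation: for a small percentage change in X, the percentage change in Y is approximately 0.33 times as large.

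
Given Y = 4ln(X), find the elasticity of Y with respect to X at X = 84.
Elasticity = 1/ln(84) ≈ 0.2257

Elasticity = (dY/dX) · (X/Y)

dY/dX = 4/X
At X = 84: dY/dX = 1/21, Y = 4·ln(84)

Elasticity = (1/21) · (84 / (4·ln(84))) = 1/ln(84) ≈ 0.2257

Interpretation: for a small percentage change in X, the percentage change in Y is approximately 0.23 times as large.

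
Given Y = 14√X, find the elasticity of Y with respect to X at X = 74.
Elasticity = 1/2

Elasticity = (dY/dX) · (X/Y)

dY/dX = 7/√X
At X = 74: dY/dX = 7·√74/74, Y = 14·√74

Elasticity = (7·√74/74) · (74 / (14·√74)) = 1/2

Interpretation: for a small percentage change in X, the percentage change in Y is approximately 0.50 times as large.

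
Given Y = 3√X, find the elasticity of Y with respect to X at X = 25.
Elasticity = 1/2

Elasticity = (dY/dX) · (X/Y)

dY/dX = 3/(2·√X)
At X = 25: dY/dX = 3/10, Y = 15

Elasticity = (3/10) · (25 / 15) = 1/2

Interpretation: for a small percentage change in X, the percentage change in Y is approximately 0.50 times as large.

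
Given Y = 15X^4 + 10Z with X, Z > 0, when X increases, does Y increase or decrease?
Y increases

Taking the partial derivative:
∂Y/∂X = 60X^3

∂Y/∂X = 60X^3 > 0 (assuming positive values)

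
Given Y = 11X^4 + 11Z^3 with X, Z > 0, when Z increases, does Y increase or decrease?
Y increases

Taking the partial derivative:
∂Y/∂Z = 33Z^2

∂Y/∂Z = 33Z^2 > 0 (assuming positive values)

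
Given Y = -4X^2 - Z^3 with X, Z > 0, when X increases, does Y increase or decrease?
Y decreases

Taking the partial derivative:
∂Y/∂X = -8X

∂Y/∂X = -8X < 0 (assuming positive values)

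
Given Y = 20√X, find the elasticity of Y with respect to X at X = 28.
Elasticity = 1/2

Elasticity = (dY/dX) · (X/Y)

dY/dX = 10/√X
At X = 28: dY/dX = 5·√7/7, Y = 40·√7

Elasticity = (5·√7/7) · (28 / (40·√7)) = 1/2

Interpretation: for a small percentage change in X, the percentage change in Y is approximately 0.50 times as large.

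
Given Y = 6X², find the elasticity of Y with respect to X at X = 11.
Elasticity = 2

Elasticity = (dY/dX) · (X/Y)

dY/dX = 12·X
At X = 11: dY/dX = 132, Y = 726

Elasticity = 132 · (11 / 726) = 2

Interpretation: for a small percentage change in X, the percentage change in Y is approximately 2.00 times as large.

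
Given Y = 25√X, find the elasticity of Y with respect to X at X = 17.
Elasticity = 1/2

Elasticity = (dY/dX) · (X/Y)

dY/dX = 25/(2·√X)
At X = 17: dY/dX = 25·√17/34, Y = 25·√17

Elasticity = (25·√17/34) · (17 / (25·√17)) = 1/2

Interpretation: for a small percentage change in X, the percentage change in Y is approximately 0.50 times as large.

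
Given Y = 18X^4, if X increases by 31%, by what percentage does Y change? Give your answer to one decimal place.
194.5%

For Y = 18X^4:
If X → X(1 + 0.31)
Then Y → Y · (1 + 0.31)^4
     ≈ Y · 2.9450

Percentage change = ((1 + 0.31)^4 − 1) × 100% ≈ 194.5%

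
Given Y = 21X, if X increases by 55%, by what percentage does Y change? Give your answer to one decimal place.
55.0%

For Y = 21X:
If X → X(1 + 0.55)
Then Y → Y · (1 + 0.55)^1
     = Y · 1.5500

Percentage change = ((1 + 0.55)^1 − 1) × 100% = 55.0%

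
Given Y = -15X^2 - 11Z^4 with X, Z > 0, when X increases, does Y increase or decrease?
Y decreases

Taking the partial derivative:
∂Y/∂X = -30X

∂Y/∂X = -30X < 0 (assuming positive values)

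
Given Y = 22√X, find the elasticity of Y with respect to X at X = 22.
Elasticity = 1/2

Elasticity = (dY/dX) · (X/Y)

dY/dX = 11/√X
At X = 22: dY/dX = √22/2, Y = 22·√22

Elasticity = (√22/2) · (22 / (22·√22)) = 1/2

Interpretation: for a small percentage change in X, the percentage change in Y is approximately 0.50 times as large.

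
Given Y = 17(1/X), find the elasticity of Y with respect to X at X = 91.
Elasticity = -1

Elasticity = (dY/dX) · (X/Y)

dY/dX = -17/X²
At X = 91: dY/dX = -17/8281, Y = 17/91

Elasticity = (-17/8281) · (91 / (17/91)) = -1

Interpretation: for a small percentage change in X, the percentage change in Y is approximately -1.00 times as large.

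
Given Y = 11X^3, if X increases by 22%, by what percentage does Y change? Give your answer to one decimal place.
81.6%

For Y = 11X^3:
If X → X(1 + 0.22)
Then Y → Y · (1 + 0.22)^3
     ≈ Y · 1.8158

Percentage change = ((1 + 0.22)^3 − 1) × 100% ≈ 81.6%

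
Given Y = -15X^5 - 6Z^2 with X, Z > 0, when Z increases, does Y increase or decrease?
Y decreases

Taking the partial derivative:
∂Y/∂Z = -12Z

∂Y/∂Z = -12Z < 0 (assuming positive values)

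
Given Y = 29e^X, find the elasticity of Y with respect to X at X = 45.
Elasticity = 45

Elasticity = (dY/dX) · (X/Y)

dY/dX = 29·e^X
At X = 45: dY/dX = 29·e^45, Y = 29·e^45

Elasticity = (29·e^45) · (45 / (29·e^45)) = 45

Interpretation: for a small percentage change in X, the percentage change in Y is approximately 45.00 times as large.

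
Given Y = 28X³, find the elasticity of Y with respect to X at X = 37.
Elasticity = 3

Elasticity = (dY/dX) · (X/Y)

dY/dX = 84·X²
At X = 37: dY/dX = 114996, Y = 1418284

Elasticity = 114996 · (37 / 1418284) = 3

Interpretation: for a small percentage change in X, the percentage change in Y is approximately 3.00 times as large.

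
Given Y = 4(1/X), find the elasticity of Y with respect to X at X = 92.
Elasticity = -1

Elasticity = (dY/dX) · (X/Y)

dY/dX = -4/X²
At X = 92: dY/dX = -1/2116, Y = 1/23

Elasticity = (-1/2116) · (92 / (1/23)) = -1

Interpretation: for a small percentage change in X, the percentage change in Y is approximately -1.00 times as large.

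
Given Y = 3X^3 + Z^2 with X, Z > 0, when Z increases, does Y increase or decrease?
Y increases

Taking the partial derivative:
∂Y/∂Z = 2Z

∂Y/∂Z = 2Z > 0 (assuming positive values)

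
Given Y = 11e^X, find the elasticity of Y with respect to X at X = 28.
Elasticity = 28

Elasticity = (dY/dX) · (X/Y)

dY/dX = 11·e^X
At X = 28: dY/dX = 11·e^28, Y = 11·e^28

Elasticity = (11·e^28) · (28 / (11·e^28)) = 28

Interpretation: for a small percentage change in X, the percentage change in Y is approximately 28.00 times as large.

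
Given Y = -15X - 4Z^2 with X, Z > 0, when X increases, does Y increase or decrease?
Y decreases

Taking the partial derivative:
∂Y/∂X = -15

∂Y/∂X = -15 < 0 (assuming positive values)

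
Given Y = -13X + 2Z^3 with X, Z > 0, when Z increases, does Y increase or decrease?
Y increases

Taking the partial derivative:
∂Y/∂Z = 6Z^2

∂Y/∂Z = 6Z^2 > 0 (assuming positive values)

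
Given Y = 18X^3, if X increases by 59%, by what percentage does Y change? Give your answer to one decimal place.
302.0%

For Y = 18X^3:
If X → X(1 + 0.59)
Then Y → Y · (1 + 0.59)^3
     ≈ Y · 4.0197

Percentage change = ((1 + 0.59)^3 − 1) × 100% ≈ 302.0%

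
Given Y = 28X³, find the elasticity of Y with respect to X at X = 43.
Elasticity = 3

Elasticity = (dY/dX) · (X/Y)

dY/dX = 84·X²
At X = 43: dY/dX = 155316, Y = 2226196

Elasticity = 155316 · (43 / 2226196) = 3

Interpretation: for a small percentage change in X, the percentage change in Y is approximately 3.00 times as large.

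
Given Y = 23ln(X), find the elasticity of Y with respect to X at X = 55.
Elasticity = 1/ln(55) ≈ 0.2495

Elasticity = (dY/dX) · (X/Y)

dY/dX = 23/X
At X = 55: dY/dX = 23/55, Y = 23·ln(55)

Elasticity = (23/55) · (55 / (23·ln(55))) = 1/ln(55) ≈ 0.2495

Interpretation: for a small percentage change in X, the percentage change in Y is approximately 0.25 times as large.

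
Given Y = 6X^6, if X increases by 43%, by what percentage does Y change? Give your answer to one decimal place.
755.1%

For Y = 6X^6:
If X → X(1 + 0.43)
Then Y → Y · (1 + 0.43)^6
     ≈ Y · 8.5510

Percentage change = ((1 + 0.43)^6 − 1) × 100% ≈ 755.1%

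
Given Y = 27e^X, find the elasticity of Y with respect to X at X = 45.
Elasticity = 45

Elasticity = (dY/dX) · (X/Y)

dY/dX = 27·e^X
At X = 45: dY/dX = 27·e^45, Y = 27·e^45

Elasticity = (27·e^45) · (45 / (27·e^45)) = 45

Interpretation: for a small percentage change in X, the percentage change in Y is approximately 45.00 times as large.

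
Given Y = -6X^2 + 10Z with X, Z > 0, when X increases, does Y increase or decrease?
Y decreases

Taking the partial derivative:
∂Y/∂X = -12X

∂Y/∂X = -12X < 0 (assuming positive values)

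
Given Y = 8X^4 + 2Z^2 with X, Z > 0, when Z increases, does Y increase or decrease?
Y increases

Taking the partial derivative:
∂Y/∂Z = 4Z

∂Y/∂Z = 4Z > 0 (assuming positive values)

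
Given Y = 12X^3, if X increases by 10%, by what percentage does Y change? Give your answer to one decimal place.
33.1%

For Y = 12X^3:
If X → X(1 + 0.1)
Then Y → Y · (1 + 0.1)^3
     = Y · 1.3310

Percentage change = ((1 + 0.1)^3 − 1) × 100% = 33.1%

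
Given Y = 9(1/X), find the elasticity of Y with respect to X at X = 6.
Elasticity = -1

Elasticity = (dY/dX) · (X/Y)

dY/dX = -9/X²
At X = 6: dY/dX = -1/4, Y = 3/2

Elasticity = (-1/4) · (6 / (3/2)) = -1

Interpretation: for a small percentage change in X, the percentage change in Y is approximately -1.00 times as large.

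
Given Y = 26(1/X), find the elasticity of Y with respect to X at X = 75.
Elasticity = -1

Elasticity = (dY/dX) · (X/Y)

dY/dX = -26/X²
At X = 75: dY/dX = -26/5625, Y = 26/75

Elasticity = (-26/5625) · (75 / (26/75)) = -1

Interpretation: for a small percentage change in X, the percentage change in Y is approximately -1.00 times as large.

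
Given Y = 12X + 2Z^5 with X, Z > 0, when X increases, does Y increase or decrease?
Y increases

Taking the partial derivative:
∂Y/∂X = 12

∂Y/∂X = 12 > 0 (assuming positive values)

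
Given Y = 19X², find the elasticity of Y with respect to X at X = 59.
Elasticity = 2

Elasticity = (dY/dX) · (X/Y)

dY/dX = 38·X
At X = 59: dY/dX = 2242, Y = 66139

Elasticity = 2242 · (59 / 66139) = 2

Interpretation: for a small percentage change in X, the percentage change in Y is approximately 2.00 times as large.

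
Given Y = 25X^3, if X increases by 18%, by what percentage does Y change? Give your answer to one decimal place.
64.3%

For Y = 25X^3:
If X → X(1 + 0.18)
Then Y → Y · (1 + 0.18)^3
     ≈ Y · 1.6430

Percentage change = ((1 + 0.18)^3 − 1) × 100% ≈ 64.3%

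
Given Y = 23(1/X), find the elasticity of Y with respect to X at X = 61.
Elasticity = -1

Elasticity = (dY/dX) · (X/Y)

dY/dX = -23/X²
At X = 61: dY/dX = -23/3721, Y = 23/61

Elasticity = (-23/3721) · (61 / (23/61)) = -1

Interpretation: for a small percentage change in X, the percentage change in Y is approximately -1.00 times as large.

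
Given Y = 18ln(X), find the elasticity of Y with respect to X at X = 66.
Elasticity = 1/ln(66) ≈ 0.2387

Elasticity = (dY/dX) · (X/Y)

dY/dX = 18/X
At X = 66: dY/dX = 3/11, Y = 18·ln(66)

Elasticity = (3/11) · (66 / (18·ln(66))) = 1/ln(66) ≈ 0.2387

Interpretation: for a small percentage change in X, the percentage change in Y is approximately 0.24 times as large.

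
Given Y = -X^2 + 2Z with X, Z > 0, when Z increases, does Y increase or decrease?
Y increases

Taking the partial derivative:
∂Y/∂Z = 2

∂Y/∂Z = 2 > 0 (assuming positive values)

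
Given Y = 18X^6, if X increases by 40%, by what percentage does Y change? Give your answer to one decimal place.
653.0%

For Y = 18X^6:
If X → X(1 + 0.4)
Then Y → Y · (1 + 0.4)^6
     ≈ Y · 7.5295

Percentage change = ((1 + 0.4)^6 − 1) × 100% ≈ 653.0%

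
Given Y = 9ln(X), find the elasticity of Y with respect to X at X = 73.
Elasticity = 1/ln(73) ≈ 0.2331

Elasticity = (dY/dX) · (X/Y)

dY/dX = 9/X
At X = 73: dY/dX = 9/73, Y = 9·ln(73)

Elasticity = (9/73) · (73 / (9·ln(73))) = 1/ln(73) ≈ 0.2331

Interpretation: for a small percentage change in X, the percentage change in Y is approximately 0.23 times as large.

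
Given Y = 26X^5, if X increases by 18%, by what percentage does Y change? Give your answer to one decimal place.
128.8%

For Y = 26X^5:
If X → X(1 + 0.18)
Then Y → Y · (1 + 0.18)^5
     ≈ Y · 2.2878

Percentage change = ((1 + 0.18)^5 − 1) × 100% ≈ 128.8%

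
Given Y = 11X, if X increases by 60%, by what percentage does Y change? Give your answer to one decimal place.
60.0%

For Y = 11X:
If X → X(1 + 0.6)
Then Y → Y · (1 + 0.6)^1
     = Y · 1.6000

Percentage change = ((1 + 0.6)^1 − 1) × 100% = 60.0%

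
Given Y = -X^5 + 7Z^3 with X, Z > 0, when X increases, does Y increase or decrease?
Y decreases

Taking the partial derivative:
∂Y/∂X = -5X^4

∂Y/∂X = -5X^4 < 0 (assuming positive values)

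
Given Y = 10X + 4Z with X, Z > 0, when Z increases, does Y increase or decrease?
Y increases

Taking the partial derivative:
∂Y/∂Z = 4

∂Y/∂Z = 4 > 0 (assuming positive values)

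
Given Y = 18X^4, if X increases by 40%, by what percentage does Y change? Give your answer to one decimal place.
284.2%

For Y = 18X^4:
If X → X(1 + 0.4)
Then Y → Y · (1 + 0.4)^4
     = Y · 3.8416

Percentage change = ((1 + 0.4)^4 − 1) × 100% ≈ 284.2%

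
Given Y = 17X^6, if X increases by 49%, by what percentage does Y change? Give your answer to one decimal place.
994.3%

For Y = 17X^6:
If X → X(1 + 0.49)
Then Y → Y · (1 + 0.49)^6
     ≈ Y · 10.9425

Percentage change = ((1 + 0.49)^6 − 1) × 100% ≈ 994.3%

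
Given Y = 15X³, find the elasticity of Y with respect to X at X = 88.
Elasticity = 3

Elasticity = (dY/dX) · (X/Y)

dY/dX = 45·X²
At X = 88: dY/dX = 348480, Y = 10222080

Elasticity = 348480 · (88 / 10222080) = 3

Interpretation: for a small percentage change in X, the percentage change in Y is approximately 3.00 times as large.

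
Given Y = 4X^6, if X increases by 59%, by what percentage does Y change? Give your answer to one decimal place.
1515.8%

For Y = 4X^6:
If X → X(1 + 0.59)
Then Y → Y · (1 + 0.59)^6
     ≈ Y · 16.1578

Percentage change = ((1 + 0.59)^6 − 1) × 100% ≈ 1515.8%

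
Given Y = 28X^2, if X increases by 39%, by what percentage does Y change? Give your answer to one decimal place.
93.2%

For Y = 28X^2:
If X → X(1 + 0.39)
Then Y → Y · (1 + 0.39)^2
     = Y · 1.9321

Percentage change = ((1 + 0.39)^2 − 1) × 100% ≈ 93.2%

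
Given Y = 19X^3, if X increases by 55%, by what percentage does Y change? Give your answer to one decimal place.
272.4%

For Y = 19X^3:
If X → X(1 + 0.55)
Then Y → Y · (1 + 0.55)^3
     ≈ Y · 3.7239

Percentage change = ((1 + 0.55)^3 − 1) × 100% ≈ 272.4%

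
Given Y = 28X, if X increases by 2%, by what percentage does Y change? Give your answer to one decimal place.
2.0%

For Y = 28X:
If X → X(1 + 0.02)
Then Y → Y · (1 + 0.02)^1
     = Y · 1.0200

Percentage change = ((1 + 0.02)^1 − 1) × 100% = 2.0%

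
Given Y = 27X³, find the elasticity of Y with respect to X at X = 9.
Elasticity = 3

Elasticity = (dY/dX) · (X/Y)

dY/dX = 81·X²
At X = 9: dY/dX = 6561, Y = 19683

Elasticity = 6561 · (9 / 19683) = 3

Interpretation: for a small percentage change in X, the percentage change in Y is approximately 3.00 times as large.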